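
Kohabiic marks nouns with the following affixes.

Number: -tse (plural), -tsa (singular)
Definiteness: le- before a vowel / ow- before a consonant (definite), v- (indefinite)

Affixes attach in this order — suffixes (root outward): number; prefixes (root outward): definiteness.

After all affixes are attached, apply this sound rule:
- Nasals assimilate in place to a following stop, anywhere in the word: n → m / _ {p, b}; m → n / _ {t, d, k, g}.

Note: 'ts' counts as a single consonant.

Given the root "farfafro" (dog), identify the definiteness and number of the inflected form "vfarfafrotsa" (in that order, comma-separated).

Segment: v-farfafro-tsa.
definiteness: v- → indefinite.
number: -tsa → singular.

indefinite, singular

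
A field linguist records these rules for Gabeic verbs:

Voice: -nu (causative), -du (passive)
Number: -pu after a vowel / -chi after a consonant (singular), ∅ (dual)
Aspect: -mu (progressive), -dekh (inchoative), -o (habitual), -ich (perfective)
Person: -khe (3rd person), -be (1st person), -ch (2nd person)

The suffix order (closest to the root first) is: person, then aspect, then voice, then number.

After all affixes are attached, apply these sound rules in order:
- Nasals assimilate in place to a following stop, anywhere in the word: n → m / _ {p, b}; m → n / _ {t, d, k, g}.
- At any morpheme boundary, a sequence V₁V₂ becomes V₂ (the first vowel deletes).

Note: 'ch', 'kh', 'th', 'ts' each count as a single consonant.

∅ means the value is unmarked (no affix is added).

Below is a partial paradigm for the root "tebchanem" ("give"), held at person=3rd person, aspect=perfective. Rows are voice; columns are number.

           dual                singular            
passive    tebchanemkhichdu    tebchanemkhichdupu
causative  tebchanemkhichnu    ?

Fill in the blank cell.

tebchanemkhichnupu

Attach person 3rd person -khe → tebchanemkhe.
Attach aspect perfective -ich → tebchanemkheich.
Attach voice causative -nu → tebchanemkheichnu.
Attach number singular -pu (after vowel 'u') → tebchanemkheichnupu.
Nasal assimilation: no change.
Apply vowel deletion: tebchanemkheichnupu → tebchanemkhichnupu.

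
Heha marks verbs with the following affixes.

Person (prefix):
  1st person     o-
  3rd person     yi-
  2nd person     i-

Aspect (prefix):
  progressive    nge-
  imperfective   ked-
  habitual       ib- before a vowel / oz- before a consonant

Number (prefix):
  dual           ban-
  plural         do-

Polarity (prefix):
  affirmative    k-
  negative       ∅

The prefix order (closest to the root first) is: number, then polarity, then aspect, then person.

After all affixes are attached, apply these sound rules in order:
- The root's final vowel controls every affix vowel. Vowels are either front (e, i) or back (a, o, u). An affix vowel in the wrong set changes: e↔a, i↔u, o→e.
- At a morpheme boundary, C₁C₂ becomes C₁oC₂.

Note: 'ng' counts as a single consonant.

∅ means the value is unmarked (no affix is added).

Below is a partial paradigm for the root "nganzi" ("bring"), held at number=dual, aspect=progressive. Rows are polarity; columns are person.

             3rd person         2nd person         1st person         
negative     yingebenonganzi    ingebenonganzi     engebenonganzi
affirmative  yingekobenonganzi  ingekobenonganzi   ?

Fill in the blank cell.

Attach number dual ban- → bannganzi.
Attach polarity affirmative k- → kbannganzi.
Attach aspect progressive nge- → ngekbannganzi.
Attach person 1st person o- → ongekbannganzi.
Apply vowel harmony: ongekbannganzi → engekbennganzi.
Apply epenthesis: engekbennganzi → engekobenonganzi.

engekobenonganzi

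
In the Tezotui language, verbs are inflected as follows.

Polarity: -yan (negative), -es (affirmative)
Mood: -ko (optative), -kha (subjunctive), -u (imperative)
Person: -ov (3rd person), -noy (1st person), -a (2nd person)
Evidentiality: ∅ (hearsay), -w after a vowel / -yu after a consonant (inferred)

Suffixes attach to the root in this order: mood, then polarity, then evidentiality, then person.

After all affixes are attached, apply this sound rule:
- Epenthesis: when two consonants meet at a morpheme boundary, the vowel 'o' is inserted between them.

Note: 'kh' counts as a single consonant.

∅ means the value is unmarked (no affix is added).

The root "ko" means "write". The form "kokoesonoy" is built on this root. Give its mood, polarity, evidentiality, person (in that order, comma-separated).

Segment: ko-ko-es-noy.
mood: -ko → optative.
polarity: -es → affirmative.
evidentiality: ∅ → hearsay.
person: -noy → 1st person.

optative, affirmative, hearsay, 1st person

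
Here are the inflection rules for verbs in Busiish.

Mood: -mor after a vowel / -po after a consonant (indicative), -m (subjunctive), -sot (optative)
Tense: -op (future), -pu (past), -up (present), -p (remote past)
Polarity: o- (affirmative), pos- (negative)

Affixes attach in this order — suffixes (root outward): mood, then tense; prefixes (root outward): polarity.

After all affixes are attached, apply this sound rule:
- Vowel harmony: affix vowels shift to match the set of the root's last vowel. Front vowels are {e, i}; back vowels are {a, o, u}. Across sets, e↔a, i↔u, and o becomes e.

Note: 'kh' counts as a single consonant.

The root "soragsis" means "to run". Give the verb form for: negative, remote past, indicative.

Attach polarity negative pos- → possoragsis.
Attach mood indicative -po (after consonant 's') → possoragsispo.
Attach tense remote past -p → possoragsispop.
Apply vowel harmony: possoragsispop → pessoragsispep.

pessoragsispep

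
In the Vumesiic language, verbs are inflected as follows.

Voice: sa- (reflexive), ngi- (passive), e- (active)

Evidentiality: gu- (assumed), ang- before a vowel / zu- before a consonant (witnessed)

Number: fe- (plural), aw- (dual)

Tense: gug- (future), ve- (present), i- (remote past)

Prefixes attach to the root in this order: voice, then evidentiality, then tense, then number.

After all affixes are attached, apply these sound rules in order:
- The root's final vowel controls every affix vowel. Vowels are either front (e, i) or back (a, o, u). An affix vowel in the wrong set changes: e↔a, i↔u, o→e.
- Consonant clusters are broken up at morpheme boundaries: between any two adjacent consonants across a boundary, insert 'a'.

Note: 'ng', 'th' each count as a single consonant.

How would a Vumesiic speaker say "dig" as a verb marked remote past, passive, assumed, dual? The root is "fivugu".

awugungufivugu

Attach voice passive ngi- → ngifivugu.
Attach evidentiality assumed gu- → gungifivugu.
Attach tense remote past i- → igungifivugu.
Attach number dual aw- → awigungifivugu.
Apply vowel harmony: awigungifivugu → awugungufivugu.
Epenthesis: no change.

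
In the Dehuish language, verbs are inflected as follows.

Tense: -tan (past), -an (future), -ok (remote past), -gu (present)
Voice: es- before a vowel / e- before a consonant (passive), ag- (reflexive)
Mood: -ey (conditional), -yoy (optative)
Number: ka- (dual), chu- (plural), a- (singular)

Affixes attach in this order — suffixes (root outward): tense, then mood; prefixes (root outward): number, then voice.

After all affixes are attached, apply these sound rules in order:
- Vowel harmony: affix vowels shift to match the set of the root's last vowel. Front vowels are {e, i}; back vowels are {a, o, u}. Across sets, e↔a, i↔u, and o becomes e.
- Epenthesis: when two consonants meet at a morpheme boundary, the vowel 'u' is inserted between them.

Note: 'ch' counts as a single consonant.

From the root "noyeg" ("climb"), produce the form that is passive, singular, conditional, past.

esenoyeguteney

Attach number singular a- → anoyeg.
Attach tense past -tan → anoyegtan.
Attach voice passive es- (before vowel 'a') → esanoyegtan.
Attach mood conditional -ey → esanoyegtaney.
Apply vowel harmony: esanoyegtaney → esenoyegteney.
Apply epenthesis: esenoyegteney → esenoyeguteney.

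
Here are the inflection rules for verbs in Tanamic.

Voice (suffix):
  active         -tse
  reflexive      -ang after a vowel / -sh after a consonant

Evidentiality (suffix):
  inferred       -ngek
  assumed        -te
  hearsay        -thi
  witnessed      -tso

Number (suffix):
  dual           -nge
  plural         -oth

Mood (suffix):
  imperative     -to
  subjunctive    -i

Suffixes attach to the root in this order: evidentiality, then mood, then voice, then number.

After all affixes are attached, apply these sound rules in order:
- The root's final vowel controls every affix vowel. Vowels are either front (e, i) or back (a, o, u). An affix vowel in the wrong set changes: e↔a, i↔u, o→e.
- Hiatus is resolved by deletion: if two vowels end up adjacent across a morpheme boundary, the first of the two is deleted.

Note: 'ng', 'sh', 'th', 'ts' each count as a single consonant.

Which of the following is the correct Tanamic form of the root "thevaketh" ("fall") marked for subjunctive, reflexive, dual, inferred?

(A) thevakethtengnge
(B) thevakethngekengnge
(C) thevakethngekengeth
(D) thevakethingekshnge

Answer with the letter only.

Attach evidentiality inferred -ngek → thevakethngek.
Attach mood subjunctive -i → thevakethngeki.
Attach voice reflexive -ang (after vowel 'i') → thevakethngekiang.
Attach number dual -nge → thevakethngekiangnge.
Apply vowel harmony: thevakethngekiangnge → thevakethngekiengnge.
Apply vowel deletion: thevakethngekiengnge → thevakethngekengnge.
So the correct form is thevakethngekengnge, option (B).
(C) thevakethngekengeth is wrong: it uses plural instead of dual for number.
(D) thevakethingekshnge is wrong: it has the affixes in the wrong order.
(A) thevakethtengnge is wrong: it uses assumed instead of inferred for evidentiality.

B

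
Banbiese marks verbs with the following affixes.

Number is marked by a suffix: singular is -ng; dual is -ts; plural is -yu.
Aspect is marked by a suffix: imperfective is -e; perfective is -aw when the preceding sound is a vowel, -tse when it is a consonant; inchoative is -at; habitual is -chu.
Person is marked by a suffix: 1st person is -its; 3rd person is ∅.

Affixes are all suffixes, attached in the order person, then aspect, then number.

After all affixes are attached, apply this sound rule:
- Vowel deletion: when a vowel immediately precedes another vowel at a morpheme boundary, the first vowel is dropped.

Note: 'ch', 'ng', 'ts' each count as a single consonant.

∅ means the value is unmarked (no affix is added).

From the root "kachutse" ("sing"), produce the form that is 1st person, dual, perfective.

Attach person 1st person -its → kachutseits.
Attach aspect perfective -tse (after consonant 'ts') → kachutseitstse.
Attach number dual -ts → kachutseitstsets.
Apply vowel deletion: kachutseitstsets → kachutsitstsets.

kachutsitstsets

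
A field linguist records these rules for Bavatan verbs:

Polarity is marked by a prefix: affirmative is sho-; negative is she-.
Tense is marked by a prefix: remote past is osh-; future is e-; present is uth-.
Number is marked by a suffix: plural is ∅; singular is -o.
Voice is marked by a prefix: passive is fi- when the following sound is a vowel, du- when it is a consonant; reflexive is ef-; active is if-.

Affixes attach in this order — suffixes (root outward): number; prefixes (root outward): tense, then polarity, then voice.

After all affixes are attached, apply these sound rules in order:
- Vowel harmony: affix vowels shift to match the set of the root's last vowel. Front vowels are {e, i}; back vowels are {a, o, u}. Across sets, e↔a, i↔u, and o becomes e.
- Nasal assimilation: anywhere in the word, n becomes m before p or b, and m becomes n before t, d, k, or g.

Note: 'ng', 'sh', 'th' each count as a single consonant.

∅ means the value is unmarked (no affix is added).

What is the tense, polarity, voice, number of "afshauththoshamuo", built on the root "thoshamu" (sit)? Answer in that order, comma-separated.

Segment: ef-she-uth-thoshamu-o.
tense: uth- → present.
polarity: she- → negative.
voice: ef- → reflexive.
number: -o → singular.

present, negative, reflexive, singular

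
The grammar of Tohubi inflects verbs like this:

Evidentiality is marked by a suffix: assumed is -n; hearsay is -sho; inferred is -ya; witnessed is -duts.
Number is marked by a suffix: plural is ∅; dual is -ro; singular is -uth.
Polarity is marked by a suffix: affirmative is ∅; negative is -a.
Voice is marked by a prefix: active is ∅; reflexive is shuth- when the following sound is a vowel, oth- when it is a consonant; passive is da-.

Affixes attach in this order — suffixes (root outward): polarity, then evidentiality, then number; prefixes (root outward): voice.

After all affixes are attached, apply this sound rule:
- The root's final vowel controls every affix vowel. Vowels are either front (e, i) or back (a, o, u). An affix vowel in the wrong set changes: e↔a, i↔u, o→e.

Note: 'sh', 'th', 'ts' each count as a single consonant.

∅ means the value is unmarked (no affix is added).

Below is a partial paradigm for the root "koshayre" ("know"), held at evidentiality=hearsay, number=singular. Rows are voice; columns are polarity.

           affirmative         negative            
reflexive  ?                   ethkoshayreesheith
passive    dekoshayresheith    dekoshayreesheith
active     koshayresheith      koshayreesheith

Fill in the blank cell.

ethkoshayresheith

polarity = affirmative: zero marking, form stays koshayre.
Attach voice reflexive oth- (before consonant 'k') → othkoshayre.
Attach evidentiality hearsay -sho → othkoshayresho.
Attach number singular -uth → othkoshayreshouth.
Apply vowel harmony: othkoshayreshouth → ethkoshayresheith.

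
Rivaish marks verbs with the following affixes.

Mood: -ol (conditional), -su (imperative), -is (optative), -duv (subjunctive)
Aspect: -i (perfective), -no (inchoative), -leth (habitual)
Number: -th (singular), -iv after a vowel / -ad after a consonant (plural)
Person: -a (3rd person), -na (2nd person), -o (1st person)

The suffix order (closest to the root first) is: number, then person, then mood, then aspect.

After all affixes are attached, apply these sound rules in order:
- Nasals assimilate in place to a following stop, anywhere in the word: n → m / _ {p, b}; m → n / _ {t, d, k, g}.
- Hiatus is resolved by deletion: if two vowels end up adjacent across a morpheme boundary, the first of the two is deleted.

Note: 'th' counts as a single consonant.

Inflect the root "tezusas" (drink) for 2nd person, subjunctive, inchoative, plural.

Attach number plural -ad (after consonant 's') → tezusasad.
Attach person 2nd person -na → tezusasadna.
Attach mood subjunctive -duv → tezusasadnaduv.
Attach aspect inchoative -no → tezusasadnaduvno.
Nasal assimilation: no change.
Vowel deletion: no change.

tezusasadnaduvno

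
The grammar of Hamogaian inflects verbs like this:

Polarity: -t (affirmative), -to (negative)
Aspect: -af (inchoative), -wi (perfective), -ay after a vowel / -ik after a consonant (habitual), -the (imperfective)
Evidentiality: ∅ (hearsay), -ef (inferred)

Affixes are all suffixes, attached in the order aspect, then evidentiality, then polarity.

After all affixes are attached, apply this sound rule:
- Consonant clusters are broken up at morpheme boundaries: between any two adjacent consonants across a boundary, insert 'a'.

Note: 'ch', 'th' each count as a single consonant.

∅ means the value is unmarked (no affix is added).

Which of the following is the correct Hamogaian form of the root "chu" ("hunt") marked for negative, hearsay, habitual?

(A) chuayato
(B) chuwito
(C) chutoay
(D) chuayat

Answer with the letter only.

A

Attach aspect habitual -ay (after vowel 'u') → chuay.
evidentiality = hearsay: zero marking, form stays chuay.
Attach polarity negative -to → chuayto.
Apply epenthesis: chuayto → chuayato.
So the correct form is chuayato, option (A).
(D) chuayat is wrong: it uses affirmative instead of negative for polarity.
(B) chuwito is wrong: it uses perfective instead of habitual for aspect.
(C) chutoay is wrong: it has the affixes in the wrong order.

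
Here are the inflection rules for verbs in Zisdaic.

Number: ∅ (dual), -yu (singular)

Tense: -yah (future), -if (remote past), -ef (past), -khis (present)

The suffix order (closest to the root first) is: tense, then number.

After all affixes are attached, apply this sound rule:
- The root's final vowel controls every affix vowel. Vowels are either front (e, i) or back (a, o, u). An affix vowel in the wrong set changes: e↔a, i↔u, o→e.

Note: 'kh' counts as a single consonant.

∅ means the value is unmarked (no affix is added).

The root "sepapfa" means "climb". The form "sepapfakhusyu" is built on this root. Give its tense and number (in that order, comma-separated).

present, singular

Segment: sepapfa-khis-yu.
tense: -khis → present.
number: -yu → singular.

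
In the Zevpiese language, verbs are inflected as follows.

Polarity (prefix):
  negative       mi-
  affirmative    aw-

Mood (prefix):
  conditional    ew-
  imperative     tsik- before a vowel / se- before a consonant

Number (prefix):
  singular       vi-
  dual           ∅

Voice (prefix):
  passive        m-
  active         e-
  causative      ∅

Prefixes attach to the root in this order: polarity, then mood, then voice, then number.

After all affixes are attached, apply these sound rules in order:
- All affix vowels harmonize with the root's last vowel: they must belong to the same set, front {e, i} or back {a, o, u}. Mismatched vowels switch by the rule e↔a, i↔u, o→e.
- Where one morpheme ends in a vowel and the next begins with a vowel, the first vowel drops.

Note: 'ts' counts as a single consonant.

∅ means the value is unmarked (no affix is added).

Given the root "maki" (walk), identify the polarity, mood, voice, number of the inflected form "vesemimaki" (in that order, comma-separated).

Segment: vi-e-se-mi-maki.
polarity: mi- → negative.
mood: tsik/se- → imperative.
voice: e- → active.
number: vi- → singular.

negative, imperative, active, singular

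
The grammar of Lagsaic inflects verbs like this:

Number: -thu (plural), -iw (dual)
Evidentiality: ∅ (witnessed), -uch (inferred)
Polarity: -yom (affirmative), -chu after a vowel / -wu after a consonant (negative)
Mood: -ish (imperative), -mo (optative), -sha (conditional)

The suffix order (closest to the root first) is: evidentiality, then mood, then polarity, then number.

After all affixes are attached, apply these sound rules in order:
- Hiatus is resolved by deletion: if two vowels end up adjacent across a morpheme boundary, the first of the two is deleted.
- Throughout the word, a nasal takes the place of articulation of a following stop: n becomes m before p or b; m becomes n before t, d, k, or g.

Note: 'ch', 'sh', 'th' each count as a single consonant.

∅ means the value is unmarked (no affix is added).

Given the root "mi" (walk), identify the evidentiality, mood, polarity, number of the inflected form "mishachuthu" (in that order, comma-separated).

witnessed, conditional, negative, plural

Segment: mi-sha-chu-thu.
evidentiality: ∅ → witnessed.
mood: -sha → conditional.
polarity: -chu/wu → negative.
number: -thu → plural.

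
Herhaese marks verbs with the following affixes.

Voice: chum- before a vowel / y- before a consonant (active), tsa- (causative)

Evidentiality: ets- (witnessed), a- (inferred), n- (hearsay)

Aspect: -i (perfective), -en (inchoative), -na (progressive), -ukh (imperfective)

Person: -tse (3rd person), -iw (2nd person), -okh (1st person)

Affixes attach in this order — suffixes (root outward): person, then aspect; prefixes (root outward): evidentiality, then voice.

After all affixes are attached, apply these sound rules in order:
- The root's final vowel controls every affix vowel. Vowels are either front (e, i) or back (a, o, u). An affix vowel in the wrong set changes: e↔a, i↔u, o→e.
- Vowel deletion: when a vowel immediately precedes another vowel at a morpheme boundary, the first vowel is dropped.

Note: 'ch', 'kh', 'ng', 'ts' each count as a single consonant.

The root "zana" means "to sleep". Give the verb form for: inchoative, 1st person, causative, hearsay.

Attach evidentiality hearsay n- → nzana.
Attach person 1st person -okh → nzanaokh.
Attach voice causative tsa- → tsanzanaokh.
Attach aspect inchoative -en → tsanzanaokhen.
Apply vowel harmony: tsanzanaokhen → tsanzanaokhan.
Apply vowel deletion: tsanzanaokhan → tsanzanokhan.

tsanzanokhan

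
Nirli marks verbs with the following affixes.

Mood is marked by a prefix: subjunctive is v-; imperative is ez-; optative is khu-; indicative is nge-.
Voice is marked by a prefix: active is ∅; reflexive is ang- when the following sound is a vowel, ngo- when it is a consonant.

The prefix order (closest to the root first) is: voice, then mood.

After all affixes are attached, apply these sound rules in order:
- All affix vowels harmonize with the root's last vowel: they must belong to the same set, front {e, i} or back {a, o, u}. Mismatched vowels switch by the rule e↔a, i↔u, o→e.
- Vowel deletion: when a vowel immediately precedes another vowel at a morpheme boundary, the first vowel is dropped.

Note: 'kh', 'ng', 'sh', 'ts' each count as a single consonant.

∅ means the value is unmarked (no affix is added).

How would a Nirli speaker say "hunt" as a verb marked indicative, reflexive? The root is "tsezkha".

ngangotsezkha

Attach voice reflexive ngo- (before consonant 'ts') → ngotsezkha.
Attach mood indicative nge- → ngengotsezkha.
Apply vowel harmony: ngengotsezkha → ngangotsezkha.
Vowel deletion: no change.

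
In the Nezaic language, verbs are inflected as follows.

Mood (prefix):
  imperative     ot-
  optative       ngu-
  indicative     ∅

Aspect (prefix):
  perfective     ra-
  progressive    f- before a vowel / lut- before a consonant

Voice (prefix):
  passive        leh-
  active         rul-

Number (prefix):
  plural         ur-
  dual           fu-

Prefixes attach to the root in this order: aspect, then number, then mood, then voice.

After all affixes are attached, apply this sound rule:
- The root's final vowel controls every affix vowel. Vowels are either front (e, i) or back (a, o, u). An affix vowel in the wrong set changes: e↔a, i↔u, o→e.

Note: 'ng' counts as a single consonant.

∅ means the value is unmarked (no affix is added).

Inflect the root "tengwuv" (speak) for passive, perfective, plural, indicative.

Attach aspect perfective ra- → ratengwuv.
Attach number plural ur- → urratengwuv.
mood = indicative: zero marking, form stays urratengwuv.
Attach voice passive leh- → lehurratengwuv.
Apply vowel harmony: lehurratengwuv → lahurratengwuv.

lahurratengwuv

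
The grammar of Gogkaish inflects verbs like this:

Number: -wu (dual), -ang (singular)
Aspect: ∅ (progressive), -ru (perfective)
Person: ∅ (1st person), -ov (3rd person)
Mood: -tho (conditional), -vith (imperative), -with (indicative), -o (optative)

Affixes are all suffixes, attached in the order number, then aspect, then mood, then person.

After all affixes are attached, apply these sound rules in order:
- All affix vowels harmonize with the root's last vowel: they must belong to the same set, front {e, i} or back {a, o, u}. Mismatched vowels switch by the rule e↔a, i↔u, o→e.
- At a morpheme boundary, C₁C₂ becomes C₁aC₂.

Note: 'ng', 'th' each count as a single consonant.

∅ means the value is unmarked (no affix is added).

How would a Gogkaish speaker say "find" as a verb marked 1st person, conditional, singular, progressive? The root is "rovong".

Attach number singular -ang → rovongang.
aspect = progressive: zero marking, form stays rovongang.
Attach mood conditional -tho → rovongangtho.
person = 1st person: zero marking, form stays rovongangtho.
Vowel harmony: no change.
Apply epenthesis: rovongangtho → rovongangatho.

rovongangatho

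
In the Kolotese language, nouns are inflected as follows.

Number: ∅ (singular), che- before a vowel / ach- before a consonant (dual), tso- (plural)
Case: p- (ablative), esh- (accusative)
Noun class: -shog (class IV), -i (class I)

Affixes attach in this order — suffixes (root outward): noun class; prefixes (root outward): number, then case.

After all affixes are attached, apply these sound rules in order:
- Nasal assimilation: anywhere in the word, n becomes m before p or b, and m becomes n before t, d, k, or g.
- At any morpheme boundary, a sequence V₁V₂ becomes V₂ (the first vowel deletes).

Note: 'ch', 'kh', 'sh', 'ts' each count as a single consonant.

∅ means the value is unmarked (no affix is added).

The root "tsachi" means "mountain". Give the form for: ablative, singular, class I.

ptsachi

number = singular: zero marking, form stays tsachi.
Attach noun class class I -i → tsachii.
Attach case ablative p- → ptsachii.
Nasal assimilation: no change.
Apply vowel deletion: ptsachii → ptsachi.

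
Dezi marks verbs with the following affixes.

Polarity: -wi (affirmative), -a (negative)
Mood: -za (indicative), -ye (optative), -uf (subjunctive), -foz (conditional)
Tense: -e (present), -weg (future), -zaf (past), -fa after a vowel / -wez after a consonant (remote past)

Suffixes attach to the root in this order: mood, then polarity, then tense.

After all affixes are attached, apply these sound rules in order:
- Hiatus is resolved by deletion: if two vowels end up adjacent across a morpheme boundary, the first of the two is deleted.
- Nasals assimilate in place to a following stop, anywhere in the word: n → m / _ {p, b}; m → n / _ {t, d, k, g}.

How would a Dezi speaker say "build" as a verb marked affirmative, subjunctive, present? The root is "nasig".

Attach mood subjunctive -uf → nasiguf.
Attach polarity affirmative -wi → nasigufwi.
Attach tense present -e → nasigufwie.
Apply vowel deletion: nasigufwie → nasigufwe.
Nasal assimilation: no change.

nasigufwe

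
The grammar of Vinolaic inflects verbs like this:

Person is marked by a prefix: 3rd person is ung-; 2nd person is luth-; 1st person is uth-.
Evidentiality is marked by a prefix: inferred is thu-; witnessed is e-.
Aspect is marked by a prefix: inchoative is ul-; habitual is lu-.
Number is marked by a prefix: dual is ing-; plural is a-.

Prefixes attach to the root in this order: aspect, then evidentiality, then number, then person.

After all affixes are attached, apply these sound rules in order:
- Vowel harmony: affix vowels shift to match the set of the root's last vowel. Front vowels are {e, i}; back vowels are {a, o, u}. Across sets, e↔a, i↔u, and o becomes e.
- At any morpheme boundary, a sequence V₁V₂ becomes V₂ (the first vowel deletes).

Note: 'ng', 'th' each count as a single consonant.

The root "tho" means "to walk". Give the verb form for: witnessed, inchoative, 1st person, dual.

Attach aspect inchoative ul- → ultho.
Attach evidentiality witnessed e- → eultho.
Attach number dual ing- → ingeultho.
Attach person 1st person uth- → uthingeultho.
Apply vowel harmony: uthingeultho → uthungaultho.
Apply vowel deletion: uthungaultho → uthungultho.

uthungultho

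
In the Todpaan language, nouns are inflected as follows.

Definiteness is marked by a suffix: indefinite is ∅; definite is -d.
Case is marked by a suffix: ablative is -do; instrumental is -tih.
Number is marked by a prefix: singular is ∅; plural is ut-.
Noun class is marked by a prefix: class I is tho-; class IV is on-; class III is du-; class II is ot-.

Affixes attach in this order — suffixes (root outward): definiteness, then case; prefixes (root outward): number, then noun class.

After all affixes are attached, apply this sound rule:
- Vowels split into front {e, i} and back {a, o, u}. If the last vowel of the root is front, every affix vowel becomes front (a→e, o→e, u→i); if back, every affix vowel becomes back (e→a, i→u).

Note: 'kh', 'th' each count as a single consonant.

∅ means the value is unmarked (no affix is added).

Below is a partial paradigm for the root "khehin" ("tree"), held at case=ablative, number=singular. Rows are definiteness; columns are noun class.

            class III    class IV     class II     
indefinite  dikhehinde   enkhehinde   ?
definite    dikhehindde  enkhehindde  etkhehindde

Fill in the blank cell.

definiteness = indefinite: zero marking, form stays khehin.
Attach case ablative -do → khehindo.
number = singular: zero marking, form stays khehindo.
Attach noun class class II ot- → otkhehindo.
Apply vowel harmony: otkhehindo → etkhehinde.

etkhehinde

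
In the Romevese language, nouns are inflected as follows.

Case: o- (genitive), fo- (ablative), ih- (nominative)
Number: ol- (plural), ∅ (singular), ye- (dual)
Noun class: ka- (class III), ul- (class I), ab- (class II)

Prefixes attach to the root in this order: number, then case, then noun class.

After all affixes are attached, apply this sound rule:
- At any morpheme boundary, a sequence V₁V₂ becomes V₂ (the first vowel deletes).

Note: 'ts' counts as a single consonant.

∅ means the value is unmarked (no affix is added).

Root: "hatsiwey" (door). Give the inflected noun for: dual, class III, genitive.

koyehatsiwey

Attach number dual ye- → yehatsiwey.
Attach case genitive o- → oyehatsiwey.
Attach noun class class III ka- → kaoyehatsiwey.
Apply vowel deletion: kaoyehatsiwey → koyehatsiwey.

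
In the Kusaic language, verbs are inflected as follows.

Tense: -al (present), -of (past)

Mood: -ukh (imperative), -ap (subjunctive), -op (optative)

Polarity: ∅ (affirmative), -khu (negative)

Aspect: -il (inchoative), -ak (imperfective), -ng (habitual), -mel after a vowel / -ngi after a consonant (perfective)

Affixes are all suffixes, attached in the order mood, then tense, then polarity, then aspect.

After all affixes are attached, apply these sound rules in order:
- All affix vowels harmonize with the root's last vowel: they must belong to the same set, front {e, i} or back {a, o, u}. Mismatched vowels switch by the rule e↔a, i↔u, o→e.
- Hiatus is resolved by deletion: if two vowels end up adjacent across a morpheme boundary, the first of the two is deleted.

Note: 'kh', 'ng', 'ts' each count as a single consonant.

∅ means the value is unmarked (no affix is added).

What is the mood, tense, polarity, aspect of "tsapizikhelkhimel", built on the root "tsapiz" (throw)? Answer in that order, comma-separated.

Segment: tsapiz-ukh-al-khu-mel.
mood: -ukh → imperative.
tense: -al → present.
polarity: -khu → negative.
aspect: -mel/ngi → perfective.

imperative, present, negative, perfective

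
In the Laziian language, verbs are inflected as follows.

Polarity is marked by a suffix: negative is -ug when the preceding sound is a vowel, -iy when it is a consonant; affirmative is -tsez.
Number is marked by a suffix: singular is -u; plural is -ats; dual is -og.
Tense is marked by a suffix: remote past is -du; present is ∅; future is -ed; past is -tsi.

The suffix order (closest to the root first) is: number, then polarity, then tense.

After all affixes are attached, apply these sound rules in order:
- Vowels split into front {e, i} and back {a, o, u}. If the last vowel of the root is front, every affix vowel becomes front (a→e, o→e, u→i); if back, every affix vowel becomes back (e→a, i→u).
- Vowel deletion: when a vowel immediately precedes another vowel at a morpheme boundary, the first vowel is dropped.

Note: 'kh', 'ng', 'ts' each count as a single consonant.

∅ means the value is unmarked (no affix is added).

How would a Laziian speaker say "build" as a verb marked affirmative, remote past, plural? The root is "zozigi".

zozigetstsezdi

Attach number plural -ats → zozigiats.
Attach polarity affirmative -tsez → zozigiatstsez.
Attach tense remote past -du → zozigiatstsezdu.
Apply vowel harmony: zozigiatstsezdu → zozigietstsezdi.
Apply vowel deletion: zozigietstsezdi → zozigetstsezdi.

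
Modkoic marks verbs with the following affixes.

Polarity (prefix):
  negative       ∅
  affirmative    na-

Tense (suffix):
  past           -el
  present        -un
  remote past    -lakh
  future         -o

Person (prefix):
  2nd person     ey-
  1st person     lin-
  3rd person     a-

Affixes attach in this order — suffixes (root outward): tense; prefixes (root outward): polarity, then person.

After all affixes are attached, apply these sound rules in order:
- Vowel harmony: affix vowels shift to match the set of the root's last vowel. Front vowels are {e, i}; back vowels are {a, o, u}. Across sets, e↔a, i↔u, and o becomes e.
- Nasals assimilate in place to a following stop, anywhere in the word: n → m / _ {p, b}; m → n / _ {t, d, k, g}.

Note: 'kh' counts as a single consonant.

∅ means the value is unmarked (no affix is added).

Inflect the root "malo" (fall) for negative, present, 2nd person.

polarity = negative: zero marking, form stays malo.
Attach tense present -un → maloun.
Attach person 2nd person ey- → eymaloun.
Apply vowel harmony: eymaloun → aymaloun.
Nasal assimilation: no change.

aymaloun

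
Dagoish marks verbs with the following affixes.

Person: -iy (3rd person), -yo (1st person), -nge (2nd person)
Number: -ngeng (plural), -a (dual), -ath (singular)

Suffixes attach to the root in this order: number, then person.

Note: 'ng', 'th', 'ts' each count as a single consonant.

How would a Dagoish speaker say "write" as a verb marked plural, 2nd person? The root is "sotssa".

sotssangengnge

Attach number plural -ngeng → sotssangeng.
Attach person 2nd person -nge → sotssangengnge.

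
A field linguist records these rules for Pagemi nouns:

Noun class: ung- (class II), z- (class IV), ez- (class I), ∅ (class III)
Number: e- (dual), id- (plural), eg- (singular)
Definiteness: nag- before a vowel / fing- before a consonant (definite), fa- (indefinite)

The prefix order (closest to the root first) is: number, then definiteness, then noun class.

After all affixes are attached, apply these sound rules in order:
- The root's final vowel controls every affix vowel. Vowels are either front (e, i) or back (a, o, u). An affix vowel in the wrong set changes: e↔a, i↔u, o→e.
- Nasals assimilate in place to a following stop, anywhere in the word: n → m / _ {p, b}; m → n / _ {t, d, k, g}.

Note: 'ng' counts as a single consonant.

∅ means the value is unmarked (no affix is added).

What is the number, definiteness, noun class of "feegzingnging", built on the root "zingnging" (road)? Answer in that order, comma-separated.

singular, indefinite, class III

Segment: fa-eg-zingnging.
number: eg- → singular.
definiteness: fa- → indefinite.
noun class: ∅ → class III.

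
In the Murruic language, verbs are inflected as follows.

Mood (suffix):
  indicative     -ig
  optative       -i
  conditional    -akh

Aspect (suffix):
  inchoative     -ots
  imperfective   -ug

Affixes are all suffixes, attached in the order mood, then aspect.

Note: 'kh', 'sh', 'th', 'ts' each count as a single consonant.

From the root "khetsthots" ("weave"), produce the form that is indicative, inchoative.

Attach mood indicative -ig → khetsthotsig.
Attach aspect inchoative -ots → khetsthotsigots.

khetsthotsigots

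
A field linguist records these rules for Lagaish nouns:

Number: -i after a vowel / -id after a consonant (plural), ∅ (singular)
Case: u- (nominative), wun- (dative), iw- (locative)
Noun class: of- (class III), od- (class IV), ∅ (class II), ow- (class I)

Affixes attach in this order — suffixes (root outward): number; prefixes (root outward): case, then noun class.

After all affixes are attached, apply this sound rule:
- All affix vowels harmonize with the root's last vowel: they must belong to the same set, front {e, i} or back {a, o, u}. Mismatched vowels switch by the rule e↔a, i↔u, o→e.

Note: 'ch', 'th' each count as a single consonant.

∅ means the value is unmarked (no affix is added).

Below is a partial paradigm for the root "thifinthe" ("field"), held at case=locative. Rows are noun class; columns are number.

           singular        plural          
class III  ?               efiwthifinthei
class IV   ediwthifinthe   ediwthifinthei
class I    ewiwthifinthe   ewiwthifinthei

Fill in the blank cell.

efiwthifinthe

number = singular: zero marking, form stays thifinthe.
Attach case locative iw- → iwthifinthe.
Attach noun class class III of- → ofiwthifinthe.
Apply vowel harmony: ofiwthifinthe → efiwthifinthe.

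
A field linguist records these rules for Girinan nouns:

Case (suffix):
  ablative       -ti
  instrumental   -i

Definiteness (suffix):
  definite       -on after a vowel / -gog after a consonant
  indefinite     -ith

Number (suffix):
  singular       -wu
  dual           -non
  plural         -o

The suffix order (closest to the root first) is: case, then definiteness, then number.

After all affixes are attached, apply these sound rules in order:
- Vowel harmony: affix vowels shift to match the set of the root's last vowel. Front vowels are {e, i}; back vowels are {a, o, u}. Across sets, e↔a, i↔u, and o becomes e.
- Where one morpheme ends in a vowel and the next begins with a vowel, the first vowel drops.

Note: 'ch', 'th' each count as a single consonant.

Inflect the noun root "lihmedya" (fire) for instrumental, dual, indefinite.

lihmedyuthnon

Attach case instrumental -i → lihmedyai.
Attach definiteness indefinite -ith → lihmedyaiith.
Attach number dual -non → lihmedyaiithnon.
Apply vowel harmony: lihmedyaiithnon → lihmedyauuthnon.
Apply vowel deletion: lihmedyauuthnon → lihmedyuthnon.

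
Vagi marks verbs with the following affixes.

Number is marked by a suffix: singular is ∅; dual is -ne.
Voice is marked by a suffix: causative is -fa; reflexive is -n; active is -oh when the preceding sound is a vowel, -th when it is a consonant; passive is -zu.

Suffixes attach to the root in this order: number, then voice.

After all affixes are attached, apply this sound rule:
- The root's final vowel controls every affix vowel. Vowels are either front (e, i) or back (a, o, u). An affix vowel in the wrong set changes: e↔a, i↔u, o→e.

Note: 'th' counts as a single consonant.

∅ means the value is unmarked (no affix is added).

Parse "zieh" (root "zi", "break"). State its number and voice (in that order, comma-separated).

singular, active

Segment: zi-oh.
number: ∅ → singular.
voice: -oh/th → active.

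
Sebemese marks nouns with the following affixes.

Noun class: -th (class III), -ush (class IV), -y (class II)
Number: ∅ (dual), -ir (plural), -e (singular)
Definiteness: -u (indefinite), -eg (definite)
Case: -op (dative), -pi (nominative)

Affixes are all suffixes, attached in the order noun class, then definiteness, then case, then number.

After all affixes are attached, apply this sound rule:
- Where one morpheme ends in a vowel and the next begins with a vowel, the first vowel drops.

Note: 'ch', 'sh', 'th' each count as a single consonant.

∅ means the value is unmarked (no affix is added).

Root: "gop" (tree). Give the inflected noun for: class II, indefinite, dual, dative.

gopyop

Attach noun class class II -y → gopy.
Attach definiteness indefinite -u → gopyu.
Attach case dative -op → gopyuop.
number = dual: zero marking, form stays gopyuop.
Apply vowel deletion: gopyuop → gopyop.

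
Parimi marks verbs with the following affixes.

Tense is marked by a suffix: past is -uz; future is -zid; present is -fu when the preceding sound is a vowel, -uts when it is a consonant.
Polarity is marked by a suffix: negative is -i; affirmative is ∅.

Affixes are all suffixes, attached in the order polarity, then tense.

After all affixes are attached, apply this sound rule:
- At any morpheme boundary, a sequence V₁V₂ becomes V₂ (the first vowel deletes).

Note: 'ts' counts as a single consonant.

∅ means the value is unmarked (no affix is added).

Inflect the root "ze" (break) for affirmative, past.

polarity = affirmative: zero marking, form stays ze.
Attach tense past -uz → zeuz.
Apply vowel deletion: zeuz → zuz.

zuz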